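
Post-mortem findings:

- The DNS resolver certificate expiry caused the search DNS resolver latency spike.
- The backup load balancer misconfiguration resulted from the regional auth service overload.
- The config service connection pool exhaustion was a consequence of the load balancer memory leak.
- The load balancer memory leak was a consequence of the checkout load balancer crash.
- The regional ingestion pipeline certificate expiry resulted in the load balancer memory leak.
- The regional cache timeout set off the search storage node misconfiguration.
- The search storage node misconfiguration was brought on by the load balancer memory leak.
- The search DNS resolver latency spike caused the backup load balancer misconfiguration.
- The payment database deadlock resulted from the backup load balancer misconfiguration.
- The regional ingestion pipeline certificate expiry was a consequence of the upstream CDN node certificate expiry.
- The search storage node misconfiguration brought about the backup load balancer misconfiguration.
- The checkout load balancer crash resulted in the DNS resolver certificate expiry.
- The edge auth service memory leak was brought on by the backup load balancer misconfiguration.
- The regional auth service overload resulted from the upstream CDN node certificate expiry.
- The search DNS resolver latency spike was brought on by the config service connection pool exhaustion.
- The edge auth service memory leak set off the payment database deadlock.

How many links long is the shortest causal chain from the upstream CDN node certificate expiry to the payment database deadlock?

3

Shortest chain: the upstream CDN node certificate expiry → the regional auth service overload → the backup load balancer misconfiguration → the payment database deadlock.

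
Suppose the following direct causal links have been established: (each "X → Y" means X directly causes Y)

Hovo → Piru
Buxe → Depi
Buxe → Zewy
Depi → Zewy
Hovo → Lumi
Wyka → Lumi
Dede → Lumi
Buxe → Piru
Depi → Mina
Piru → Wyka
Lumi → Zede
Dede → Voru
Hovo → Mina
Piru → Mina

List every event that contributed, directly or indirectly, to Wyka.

Buxe, Hovo, Piru

Immediate cause of Wyka: Piru.
Further upstream: Buxe, Hovo.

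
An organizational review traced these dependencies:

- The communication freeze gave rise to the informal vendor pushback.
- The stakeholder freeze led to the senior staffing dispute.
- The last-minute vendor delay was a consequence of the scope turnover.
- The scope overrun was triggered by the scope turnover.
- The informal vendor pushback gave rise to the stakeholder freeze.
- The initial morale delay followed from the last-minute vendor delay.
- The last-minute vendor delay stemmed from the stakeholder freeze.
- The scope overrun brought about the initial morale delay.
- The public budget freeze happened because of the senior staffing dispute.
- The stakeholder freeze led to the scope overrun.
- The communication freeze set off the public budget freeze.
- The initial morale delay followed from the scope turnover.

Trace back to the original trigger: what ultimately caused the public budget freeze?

the communication freeze

Tracing upstream from the public budget freeze: the public budget freeze ← the communication freeze.
The communication freeze has no stated cause, so it is the root.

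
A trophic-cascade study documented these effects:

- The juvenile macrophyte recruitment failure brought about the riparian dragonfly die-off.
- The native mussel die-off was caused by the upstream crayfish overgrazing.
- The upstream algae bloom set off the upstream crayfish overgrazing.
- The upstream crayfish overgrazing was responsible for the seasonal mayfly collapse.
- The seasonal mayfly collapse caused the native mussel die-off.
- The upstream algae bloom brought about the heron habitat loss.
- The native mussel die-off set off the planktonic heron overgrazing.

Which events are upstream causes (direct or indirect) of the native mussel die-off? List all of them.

the seasonal mayfly collapse, the upstream algae bloom, the upstream crayfish overgrazing

Immediate causes of the native mussel die-off: the upstream crayfish overgrazing, the seasonal mayfly collapse.
Further upstream: the upstream algae bloom.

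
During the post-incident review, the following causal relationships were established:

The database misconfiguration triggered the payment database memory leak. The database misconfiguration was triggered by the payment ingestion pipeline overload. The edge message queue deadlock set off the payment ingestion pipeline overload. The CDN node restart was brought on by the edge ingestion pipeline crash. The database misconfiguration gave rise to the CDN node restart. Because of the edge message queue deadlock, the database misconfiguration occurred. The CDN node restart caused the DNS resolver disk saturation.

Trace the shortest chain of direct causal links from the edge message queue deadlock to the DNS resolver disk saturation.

the edge message queue deadlock → the database misconfiguration → the CDN node restart → the DNS resolver disk saturation

the edge message queue deadlock → the database misconfiguration
the database misconfiguration → the CDN node restart
the CDN node restart → the DNS resolver disk saturation
Length: 3 steps.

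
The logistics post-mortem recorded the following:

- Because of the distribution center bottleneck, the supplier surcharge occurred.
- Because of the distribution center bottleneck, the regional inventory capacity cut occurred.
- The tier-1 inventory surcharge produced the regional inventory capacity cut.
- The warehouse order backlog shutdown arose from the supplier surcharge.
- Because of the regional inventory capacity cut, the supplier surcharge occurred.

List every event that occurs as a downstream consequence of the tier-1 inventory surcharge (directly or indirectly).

Direct effects: the regional inventory capacity cut.
2 steps out: the supplier surcharge.
3 steps out: the warehouse order backlog shutdown.
Not reachable from it: the distribution center bottleneck.

the regional inventory capacity cut, the supplier surcharge, the warehouse order backlog shutdown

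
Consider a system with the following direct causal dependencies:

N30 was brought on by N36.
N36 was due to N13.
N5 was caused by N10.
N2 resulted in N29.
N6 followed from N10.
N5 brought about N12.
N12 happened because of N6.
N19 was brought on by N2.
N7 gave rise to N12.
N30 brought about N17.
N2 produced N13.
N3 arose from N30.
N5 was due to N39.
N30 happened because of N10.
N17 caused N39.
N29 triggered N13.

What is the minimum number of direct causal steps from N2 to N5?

Shortest chain: N2 → N13 → N36 → N30 → N17 → N39 → N5.

6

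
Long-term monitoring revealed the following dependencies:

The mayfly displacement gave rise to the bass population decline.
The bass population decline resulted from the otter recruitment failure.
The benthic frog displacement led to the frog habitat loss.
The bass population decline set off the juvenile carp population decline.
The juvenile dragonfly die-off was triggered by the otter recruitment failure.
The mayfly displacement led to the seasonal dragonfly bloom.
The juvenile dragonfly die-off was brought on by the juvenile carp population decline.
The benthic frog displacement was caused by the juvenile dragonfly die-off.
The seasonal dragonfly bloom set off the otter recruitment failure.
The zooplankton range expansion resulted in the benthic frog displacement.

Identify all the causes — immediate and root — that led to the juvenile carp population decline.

the bass population decline, the mayfly displacement, the otter recruitment failure, the seasonal dragonfly bloom

Immediate cause of the juvenile carp population decline: the bass population decline.
Further upstream: the mayfly displacement, the seasonal dragonfly bloom, the otter recruitment failure.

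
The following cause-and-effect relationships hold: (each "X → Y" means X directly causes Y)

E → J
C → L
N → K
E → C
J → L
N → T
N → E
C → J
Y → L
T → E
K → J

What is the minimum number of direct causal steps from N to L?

Shortest chain: N → E → C → L.

3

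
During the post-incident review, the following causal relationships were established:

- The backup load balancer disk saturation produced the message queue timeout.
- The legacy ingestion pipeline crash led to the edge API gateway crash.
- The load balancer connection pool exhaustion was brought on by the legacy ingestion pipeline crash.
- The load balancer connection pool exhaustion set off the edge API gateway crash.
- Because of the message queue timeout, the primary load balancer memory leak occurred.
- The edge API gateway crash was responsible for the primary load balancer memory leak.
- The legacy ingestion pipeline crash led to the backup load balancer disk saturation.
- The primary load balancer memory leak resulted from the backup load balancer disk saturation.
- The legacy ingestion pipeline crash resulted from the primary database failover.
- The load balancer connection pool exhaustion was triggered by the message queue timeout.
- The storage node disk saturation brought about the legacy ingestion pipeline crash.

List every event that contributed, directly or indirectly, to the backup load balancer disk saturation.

Immediate cause of the backup load balancer disk saturation: the legacy ingestion pipeline crash.
Further upstream: the primary database failover, the storage node disk saturation.

the legacy ingestion pipeline crash, the primary database failover, the storage node disk saturation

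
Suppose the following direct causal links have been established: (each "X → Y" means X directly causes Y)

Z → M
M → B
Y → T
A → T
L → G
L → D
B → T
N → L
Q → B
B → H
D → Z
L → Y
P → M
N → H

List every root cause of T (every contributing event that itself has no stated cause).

Tracing upstream from T: T ← Y ← L ← N.
A separate upstream branch: T ← A.
A separate upstream branch: T ← B ← M ← P.
A separate upstream branch: T ← B ← Q.
Each of those chain origins has no stated cause.

A, N, P, Q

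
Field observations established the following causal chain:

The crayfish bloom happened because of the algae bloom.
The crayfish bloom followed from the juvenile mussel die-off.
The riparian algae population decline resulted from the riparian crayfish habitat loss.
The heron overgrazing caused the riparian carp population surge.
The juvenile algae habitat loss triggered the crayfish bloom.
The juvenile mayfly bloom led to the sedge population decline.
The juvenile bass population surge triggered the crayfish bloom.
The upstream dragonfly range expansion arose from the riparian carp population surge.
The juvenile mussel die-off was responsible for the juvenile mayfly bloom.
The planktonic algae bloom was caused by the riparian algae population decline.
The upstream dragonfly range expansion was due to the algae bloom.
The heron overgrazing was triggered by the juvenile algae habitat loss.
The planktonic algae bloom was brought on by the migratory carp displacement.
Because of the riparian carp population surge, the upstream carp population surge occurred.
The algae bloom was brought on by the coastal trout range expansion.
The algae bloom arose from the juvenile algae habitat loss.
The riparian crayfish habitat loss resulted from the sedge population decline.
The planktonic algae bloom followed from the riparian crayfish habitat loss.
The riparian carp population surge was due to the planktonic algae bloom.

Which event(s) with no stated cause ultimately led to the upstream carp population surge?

Tracing upstream from the upstream carp population surge: the upstream carp population surge ← the riparian carp population surge ← the planktonic algae bloom ← the riparian crayfish habitat loss ← the sedge population decline ← the juvenile mayfly bloom ← the juvenile mussel die-off.
A separate upstream branch: the upstream carp population surge ← the riparian carp population surge ← the heron overgrazing ← the juvenile algae habitat loss.
A separate upstream branch: the upstream carp population surge ← the riparian carp population surge ← the planktonic algae bloom ← the migratory carp displacement.
Each of those chain origins has no stated cause.

the juvenile algae habitat loss, the juvenile mussel die-off, the migratory carp displacement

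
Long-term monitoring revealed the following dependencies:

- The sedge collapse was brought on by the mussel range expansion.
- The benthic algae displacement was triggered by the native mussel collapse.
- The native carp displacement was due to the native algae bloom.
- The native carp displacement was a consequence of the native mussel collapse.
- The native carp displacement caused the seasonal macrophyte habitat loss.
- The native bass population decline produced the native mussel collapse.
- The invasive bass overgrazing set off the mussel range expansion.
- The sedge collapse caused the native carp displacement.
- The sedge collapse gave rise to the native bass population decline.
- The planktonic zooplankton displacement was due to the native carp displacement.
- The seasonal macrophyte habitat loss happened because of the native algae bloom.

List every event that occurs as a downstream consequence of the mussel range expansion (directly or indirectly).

the benthic algae displacement, the native bass population decline, the native carp displacement, the native mussel collapse, the planktonic zooplankton displacement, the seasonal macrophyte habitat loss, the sedge collapse

Direct effects: the sedge collapse.
2 steps out: the native bass population decline, the native carp displacement.
3 steps out: the native mussel collapse, the planktonic zooplankton displacement, the seasonal macrophyte habitat loss.
4 steps out: the benthic algae displacement.
Not reachable from it: the invasive bass overgrazing, the native algae bloom.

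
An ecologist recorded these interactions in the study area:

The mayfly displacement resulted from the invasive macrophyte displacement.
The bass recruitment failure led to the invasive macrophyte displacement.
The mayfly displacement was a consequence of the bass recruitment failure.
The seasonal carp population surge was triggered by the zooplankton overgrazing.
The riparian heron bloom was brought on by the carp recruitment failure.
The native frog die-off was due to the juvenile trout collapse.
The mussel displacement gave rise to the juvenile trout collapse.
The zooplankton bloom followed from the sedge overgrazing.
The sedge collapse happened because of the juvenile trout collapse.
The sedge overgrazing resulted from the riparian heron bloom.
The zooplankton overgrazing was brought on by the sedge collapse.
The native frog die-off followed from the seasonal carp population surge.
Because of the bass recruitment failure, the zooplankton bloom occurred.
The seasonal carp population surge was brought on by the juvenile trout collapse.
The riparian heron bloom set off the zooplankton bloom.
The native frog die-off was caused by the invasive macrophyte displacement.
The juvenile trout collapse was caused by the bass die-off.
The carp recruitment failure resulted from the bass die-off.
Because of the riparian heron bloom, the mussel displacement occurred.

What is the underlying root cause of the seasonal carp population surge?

the bass die-off

Tracing upstream from the seasonal carp population surge: the seasonal carp population surge ← the juvenile trout collapse ← the bass die-off.
The bass die-off has no stated cause, so it is the root.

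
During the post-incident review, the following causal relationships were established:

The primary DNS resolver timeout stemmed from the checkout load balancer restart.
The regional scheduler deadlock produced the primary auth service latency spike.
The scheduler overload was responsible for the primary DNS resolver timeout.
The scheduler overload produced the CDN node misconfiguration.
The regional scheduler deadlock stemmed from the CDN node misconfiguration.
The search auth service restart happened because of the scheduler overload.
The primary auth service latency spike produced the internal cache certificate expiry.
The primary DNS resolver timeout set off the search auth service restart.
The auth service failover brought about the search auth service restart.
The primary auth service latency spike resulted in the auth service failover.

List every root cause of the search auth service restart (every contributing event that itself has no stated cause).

Tracing upstream from the search auth service restart: the search auth service restart ← the primary DNS resolver timeout ← the checkout load balancer restart.
A separate upstream branch: the search auth service restart ← the scheduler overload.
Each of those chain origins has no stated cause.

the checkout load balancer restart, the scheduler overload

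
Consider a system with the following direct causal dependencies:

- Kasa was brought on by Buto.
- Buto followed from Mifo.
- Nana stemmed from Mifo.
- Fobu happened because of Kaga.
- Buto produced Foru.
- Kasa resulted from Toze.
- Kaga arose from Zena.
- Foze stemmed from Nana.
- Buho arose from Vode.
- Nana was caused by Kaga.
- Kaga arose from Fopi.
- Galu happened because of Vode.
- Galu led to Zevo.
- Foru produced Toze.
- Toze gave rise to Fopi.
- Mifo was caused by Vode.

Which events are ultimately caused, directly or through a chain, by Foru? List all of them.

Fobu, Fopi, Foze, Kaga, Kasa, Nana, Toze

Direct effects: Toze.
2 steps out: Fopi, Kasa.
3 steps out: Kaga.
4 steps out: Nana, Fobu.
5 steps out: Foze.
Not reachable from it: Vode, Mifo, Buto, Galu, Zena, Buho, Zevo.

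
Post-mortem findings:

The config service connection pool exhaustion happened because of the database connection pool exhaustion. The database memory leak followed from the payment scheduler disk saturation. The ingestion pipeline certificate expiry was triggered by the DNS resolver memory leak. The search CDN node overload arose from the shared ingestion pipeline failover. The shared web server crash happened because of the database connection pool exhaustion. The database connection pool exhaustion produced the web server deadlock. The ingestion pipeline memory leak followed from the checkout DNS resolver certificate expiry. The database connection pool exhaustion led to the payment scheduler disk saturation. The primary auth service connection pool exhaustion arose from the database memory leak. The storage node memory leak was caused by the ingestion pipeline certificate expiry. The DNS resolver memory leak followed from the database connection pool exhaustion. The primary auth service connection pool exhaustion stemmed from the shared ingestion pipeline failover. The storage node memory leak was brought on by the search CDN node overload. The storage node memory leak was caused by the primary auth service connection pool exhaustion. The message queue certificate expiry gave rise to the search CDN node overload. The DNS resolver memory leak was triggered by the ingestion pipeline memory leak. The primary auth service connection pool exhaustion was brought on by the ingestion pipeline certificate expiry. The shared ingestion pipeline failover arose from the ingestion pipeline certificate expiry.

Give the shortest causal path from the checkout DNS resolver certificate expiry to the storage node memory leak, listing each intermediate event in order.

the checkout DNS resolver certificate expiry → the ingestion pipeline memory leak
the ingestion pipeline memory leak → the DNS resolver memory leak
the DNS resolver memory leak → the ingestion pipeline certificate expiry
the ingestion pipeline certificate expiry → the storage node memory leak
Length: 4 steps.

the checkout DNS resolver certificate expiry → the ingestion pipeline memory leak → the DNS resolver memory leak → the ingestion pipeline certificate expiry → the storage node memory leak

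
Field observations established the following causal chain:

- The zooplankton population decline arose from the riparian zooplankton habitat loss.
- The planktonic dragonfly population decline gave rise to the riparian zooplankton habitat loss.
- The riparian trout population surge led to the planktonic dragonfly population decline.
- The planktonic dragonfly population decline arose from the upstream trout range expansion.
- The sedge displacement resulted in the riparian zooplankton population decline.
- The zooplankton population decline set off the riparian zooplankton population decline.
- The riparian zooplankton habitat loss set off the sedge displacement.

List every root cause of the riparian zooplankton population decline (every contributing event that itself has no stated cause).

the riparian trout population surge, the upstream trout range expansion

Tracing upstream from the riparian zooplankton population decline: the riparian zooplankton population decline ← the sedge displacement ← the riparian zooplankton habitat loss ← the planktonic dragonfly population decline ← the upstream trout range expansion.
A separate upstream branch: the riparian zooplankton population decline ← the sedge displacement ← the riparian zooplankton habitat loss ← the planktonic dragonfly population decline ← the riparian trout population surge.
Each of those chain origins has no stated cause.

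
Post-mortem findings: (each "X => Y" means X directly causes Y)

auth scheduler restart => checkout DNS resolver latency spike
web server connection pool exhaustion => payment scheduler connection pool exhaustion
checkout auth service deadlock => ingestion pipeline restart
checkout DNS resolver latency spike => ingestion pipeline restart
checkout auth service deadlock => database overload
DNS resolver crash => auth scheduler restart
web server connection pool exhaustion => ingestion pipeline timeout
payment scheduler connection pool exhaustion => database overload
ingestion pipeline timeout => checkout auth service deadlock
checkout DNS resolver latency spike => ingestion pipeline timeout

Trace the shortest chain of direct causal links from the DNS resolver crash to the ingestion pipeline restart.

the DNS resolver crash → the auth scheduler restart
the auth scheduler restart → the checkout DNS resolver latency spike
the checkout DNS resolver latency spike → the ingestion pipeline restart
Length: 3 steps.

the DNS resolver crash → the auth scheduler restart → the checkout DNS resolver latency spike → the ingestion pipeline restart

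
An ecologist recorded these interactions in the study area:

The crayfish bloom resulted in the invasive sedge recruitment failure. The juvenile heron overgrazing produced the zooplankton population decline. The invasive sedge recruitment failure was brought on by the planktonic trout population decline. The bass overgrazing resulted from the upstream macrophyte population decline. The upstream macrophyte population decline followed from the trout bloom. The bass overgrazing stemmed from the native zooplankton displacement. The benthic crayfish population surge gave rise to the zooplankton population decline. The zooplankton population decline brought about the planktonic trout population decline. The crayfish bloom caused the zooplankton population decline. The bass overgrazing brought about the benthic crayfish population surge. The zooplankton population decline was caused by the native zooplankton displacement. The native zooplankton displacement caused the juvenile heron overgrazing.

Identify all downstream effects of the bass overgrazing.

the benthic crayfish population surge, the invasive sedge recruitment failure, the planktonic trout population decline, the zooplankton population decline

Direct effects: the benthic crayfish population surge.
2 steps out: the zooplankton population decline.
3 steps out: the planktonic trout population decline.
4 steps out: the invasive sedge recruitment failure.
Not reachable from it: the native zooplankton displacement, the trout bloom, the juvenile heron overgrazing, the crayfish bloom, the upstream macrophyte population decline.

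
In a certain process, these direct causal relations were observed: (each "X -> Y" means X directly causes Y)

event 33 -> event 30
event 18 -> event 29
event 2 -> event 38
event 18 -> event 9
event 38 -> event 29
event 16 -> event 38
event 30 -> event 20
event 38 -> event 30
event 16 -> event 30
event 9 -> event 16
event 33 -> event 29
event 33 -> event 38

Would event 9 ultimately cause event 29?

Yes

There is a causal chain: event 9 → event 16 → event 38 → event 29.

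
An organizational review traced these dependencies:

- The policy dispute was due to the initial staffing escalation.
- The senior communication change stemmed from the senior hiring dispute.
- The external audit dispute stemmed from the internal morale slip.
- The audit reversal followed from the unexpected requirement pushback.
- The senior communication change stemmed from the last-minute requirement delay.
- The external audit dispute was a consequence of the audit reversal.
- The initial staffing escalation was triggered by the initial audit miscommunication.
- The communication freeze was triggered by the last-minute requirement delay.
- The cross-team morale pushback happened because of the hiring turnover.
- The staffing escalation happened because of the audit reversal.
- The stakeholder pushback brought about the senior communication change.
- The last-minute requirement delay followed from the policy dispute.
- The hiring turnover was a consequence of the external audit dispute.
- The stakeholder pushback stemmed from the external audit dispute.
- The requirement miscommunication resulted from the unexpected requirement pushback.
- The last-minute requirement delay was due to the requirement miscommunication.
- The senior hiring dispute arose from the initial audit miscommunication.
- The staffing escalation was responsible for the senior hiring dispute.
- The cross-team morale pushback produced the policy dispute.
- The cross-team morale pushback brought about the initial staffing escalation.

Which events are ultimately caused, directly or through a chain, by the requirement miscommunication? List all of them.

Direct effects: the last-minute requirement delay.
2 steps out: the communication freeze, the senior communication change.
Not reachable from it: the internal morale slip, the unexpected requirement pushback, the audit reversal, the external audit dispute, the hiring turnover, the staffing escalation, the initial audit miscommunication, the senior hiring dispute, the cross-team morale pushback, the initial staffing escalation, the policy dispute, the stakeholder pushback.

the communication freeze, the last-minute requirement delay, the senior communication change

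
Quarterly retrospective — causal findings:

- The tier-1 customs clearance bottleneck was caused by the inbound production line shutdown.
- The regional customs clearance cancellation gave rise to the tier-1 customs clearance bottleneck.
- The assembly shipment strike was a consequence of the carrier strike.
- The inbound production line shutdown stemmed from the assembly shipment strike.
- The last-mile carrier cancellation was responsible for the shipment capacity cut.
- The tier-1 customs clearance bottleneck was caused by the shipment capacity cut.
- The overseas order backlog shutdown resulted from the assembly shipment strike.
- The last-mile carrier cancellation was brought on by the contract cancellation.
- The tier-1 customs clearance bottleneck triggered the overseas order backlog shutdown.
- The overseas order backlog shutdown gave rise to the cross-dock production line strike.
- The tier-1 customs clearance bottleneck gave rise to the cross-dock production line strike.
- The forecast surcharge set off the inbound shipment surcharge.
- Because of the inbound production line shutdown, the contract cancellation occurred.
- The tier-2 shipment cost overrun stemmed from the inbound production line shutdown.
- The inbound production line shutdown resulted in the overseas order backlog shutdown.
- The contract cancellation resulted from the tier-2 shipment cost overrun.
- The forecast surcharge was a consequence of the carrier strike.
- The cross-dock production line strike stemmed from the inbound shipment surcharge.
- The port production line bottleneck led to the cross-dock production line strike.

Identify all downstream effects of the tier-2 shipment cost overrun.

the contract cancellation, the cross-dock production line strike, the last-mile carrier cancellation, the overseas order backlog shutdown, the shipment capacity cut, the tier-1 customs clearance bottleneck

Direct effects: the contract cancellation.
2 steps out: the last-mile carrier cancellation.
3 steps out: the shipment capacity cut.
4 steps out: the tier-1 customs clearance bottleneck.
5 steps out: the overseas order backlog shutdown, the cross-dock production line strike.
Not reachable from it: the carrier strike, the assembly shipment strike, the forecast surcharge, the inbound production line shutdown, the regional customs clearance cancellation, the inbound shipment surcharge, the port production line bottleneck.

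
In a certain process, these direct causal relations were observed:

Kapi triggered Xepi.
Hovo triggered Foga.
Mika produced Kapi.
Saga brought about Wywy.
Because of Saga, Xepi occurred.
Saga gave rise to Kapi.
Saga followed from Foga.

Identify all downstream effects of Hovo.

Direct effects: Foga.
2 steps out: Saga.
3 steps out: Wywy, Kapi, Xepi.
Not reachable from it: Mika.

Foga, Kapi, Saga, Wywy, Xepi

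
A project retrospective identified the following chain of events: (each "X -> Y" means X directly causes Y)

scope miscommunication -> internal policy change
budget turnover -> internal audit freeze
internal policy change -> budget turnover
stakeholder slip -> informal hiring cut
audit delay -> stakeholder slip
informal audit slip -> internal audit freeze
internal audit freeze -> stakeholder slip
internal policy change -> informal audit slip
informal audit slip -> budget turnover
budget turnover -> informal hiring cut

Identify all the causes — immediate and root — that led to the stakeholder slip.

the audit delay, the budget turnover, the informal audit slip, the internal audit freeze, the internal policy change, the scope miscommunication

Immediate causes of the stakeholder slip: the internal audit freeze, the audit delay.
Further upstream: the scope miscommunication, the internal policy change, the informal audit slip, the budget turnover.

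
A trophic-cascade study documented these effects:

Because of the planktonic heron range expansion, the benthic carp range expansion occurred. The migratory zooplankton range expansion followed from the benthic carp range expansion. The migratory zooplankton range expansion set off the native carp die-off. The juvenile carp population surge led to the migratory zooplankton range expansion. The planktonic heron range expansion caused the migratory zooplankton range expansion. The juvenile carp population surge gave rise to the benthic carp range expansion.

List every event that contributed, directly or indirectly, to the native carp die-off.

Immediate cause of the native carp die-off: the migratory zooplankton range expansion.
Further upstream: the juvenile carp population surge, the planktonic heron range expansion, the benthic carp range expansion.

the benthic carp range expansion, the juvenile carp population surge, the migratory zooplankton range expansion, the planktonic heron range expansion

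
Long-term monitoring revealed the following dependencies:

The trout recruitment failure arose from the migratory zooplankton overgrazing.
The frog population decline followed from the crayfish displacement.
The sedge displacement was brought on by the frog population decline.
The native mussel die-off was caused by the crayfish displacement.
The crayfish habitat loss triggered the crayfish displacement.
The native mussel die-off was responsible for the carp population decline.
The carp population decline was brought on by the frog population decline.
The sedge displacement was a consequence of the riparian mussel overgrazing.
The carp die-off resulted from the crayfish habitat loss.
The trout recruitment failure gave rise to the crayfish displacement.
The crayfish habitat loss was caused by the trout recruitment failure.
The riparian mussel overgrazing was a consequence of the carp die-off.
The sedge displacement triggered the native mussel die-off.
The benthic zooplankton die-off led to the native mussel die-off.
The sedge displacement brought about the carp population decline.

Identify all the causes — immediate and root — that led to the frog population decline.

Immediate cause of the frog population decline: the crayfish displacement.
Further upstream: the migratory zooplankton overgrazing, the trout recruitment failure, the crayfish habitat loss.

the crayfish displacement, the crayfish habitat loss, the migratory zooplankton overgrazing, the trout recruitment failure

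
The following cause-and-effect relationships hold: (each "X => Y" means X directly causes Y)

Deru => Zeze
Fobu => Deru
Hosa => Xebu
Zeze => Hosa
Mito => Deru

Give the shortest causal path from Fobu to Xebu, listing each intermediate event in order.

Fobu → Deru → Zeze → Hosa → Xebu

Fobu → Deru
Deru → Zeze
Zeze → Hosa
Hosa → Xebu
Length: 4 steps.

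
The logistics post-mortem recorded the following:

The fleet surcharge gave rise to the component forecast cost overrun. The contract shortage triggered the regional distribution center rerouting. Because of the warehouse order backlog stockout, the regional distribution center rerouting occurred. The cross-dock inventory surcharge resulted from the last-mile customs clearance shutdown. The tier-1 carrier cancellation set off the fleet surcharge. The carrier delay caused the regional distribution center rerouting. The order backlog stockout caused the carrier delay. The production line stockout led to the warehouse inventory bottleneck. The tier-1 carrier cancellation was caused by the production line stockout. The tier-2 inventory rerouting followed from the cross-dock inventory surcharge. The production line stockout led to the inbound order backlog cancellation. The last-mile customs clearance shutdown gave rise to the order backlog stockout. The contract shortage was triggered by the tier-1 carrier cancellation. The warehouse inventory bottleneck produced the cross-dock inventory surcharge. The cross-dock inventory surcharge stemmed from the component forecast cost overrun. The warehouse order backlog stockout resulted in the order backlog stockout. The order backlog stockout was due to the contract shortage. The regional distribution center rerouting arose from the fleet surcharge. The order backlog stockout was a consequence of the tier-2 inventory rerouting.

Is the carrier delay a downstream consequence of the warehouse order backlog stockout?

There is a causal chain: the warehouse order backlog stockout → the order backlog stockout → the carrier delay.

Yes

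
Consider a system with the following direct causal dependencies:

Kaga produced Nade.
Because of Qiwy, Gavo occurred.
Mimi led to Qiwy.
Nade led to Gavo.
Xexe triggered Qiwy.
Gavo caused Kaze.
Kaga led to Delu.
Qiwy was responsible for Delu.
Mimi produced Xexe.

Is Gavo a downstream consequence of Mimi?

There is a causal chain: Mimi → Qiwy → Gavo.

Yes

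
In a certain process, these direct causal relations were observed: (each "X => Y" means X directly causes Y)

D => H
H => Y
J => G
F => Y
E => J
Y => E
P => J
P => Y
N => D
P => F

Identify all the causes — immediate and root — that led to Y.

D, F, H, N, P

Immediate causes of Y: P, F, H.
Further upstream: N, D.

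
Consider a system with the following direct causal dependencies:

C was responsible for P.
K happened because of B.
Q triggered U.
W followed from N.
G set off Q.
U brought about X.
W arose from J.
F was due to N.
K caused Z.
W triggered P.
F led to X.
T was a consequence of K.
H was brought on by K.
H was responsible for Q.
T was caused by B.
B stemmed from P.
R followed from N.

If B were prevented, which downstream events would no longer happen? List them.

Downstream of B: K, H, Q, U, X, Z, T.
Of those, still caused via another path: Q, U, X.
The remainder have no surviving cause.

H, K, T, Z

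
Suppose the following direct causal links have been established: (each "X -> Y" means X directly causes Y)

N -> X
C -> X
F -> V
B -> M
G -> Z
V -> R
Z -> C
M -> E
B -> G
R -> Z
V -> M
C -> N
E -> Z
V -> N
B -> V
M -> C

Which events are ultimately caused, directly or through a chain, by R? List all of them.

C, N, X, Z

Direct effects: Z.
2 steps out: C.
3 steps out: N, X.
Not reachable from it: B, G, V, M, E, F.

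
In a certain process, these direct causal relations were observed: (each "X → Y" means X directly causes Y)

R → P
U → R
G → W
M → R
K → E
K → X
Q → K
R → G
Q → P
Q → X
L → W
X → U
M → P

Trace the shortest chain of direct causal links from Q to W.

Q → X → U → R → G → W

Q → X
X → U
U → R
R → G
G → W
Length: 5 steps.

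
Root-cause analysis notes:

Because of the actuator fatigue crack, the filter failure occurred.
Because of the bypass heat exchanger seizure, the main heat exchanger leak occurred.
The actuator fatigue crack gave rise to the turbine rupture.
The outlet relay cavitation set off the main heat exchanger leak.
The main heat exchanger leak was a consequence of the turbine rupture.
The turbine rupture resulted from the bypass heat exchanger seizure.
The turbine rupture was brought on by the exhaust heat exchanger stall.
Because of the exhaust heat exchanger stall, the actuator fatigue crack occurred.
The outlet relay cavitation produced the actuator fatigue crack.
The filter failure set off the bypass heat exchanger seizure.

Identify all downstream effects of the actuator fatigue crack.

the bypass heat exchanger seizure, the filter failure, the main heat exchanger leak, the turbine rupture

Direct effects: the filter failure, the turbine rupture.
2 steps out: the bypass heat exchanger seizure, the main heat exchanger leak.
Not reachable from it: the outlet relay cavitation, the exhaust heat exchanger stall.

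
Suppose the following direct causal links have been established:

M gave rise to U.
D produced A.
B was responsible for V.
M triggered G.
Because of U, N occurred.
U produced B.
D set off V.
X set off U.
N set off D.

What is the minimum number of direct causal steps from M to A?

4

Shortest chain: M → U → N → D → A.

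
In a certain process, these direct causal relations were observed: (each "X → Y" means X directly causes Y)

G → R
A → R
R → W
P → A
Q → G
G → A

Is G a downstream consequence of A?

A leads to R, W; G is not among them.

No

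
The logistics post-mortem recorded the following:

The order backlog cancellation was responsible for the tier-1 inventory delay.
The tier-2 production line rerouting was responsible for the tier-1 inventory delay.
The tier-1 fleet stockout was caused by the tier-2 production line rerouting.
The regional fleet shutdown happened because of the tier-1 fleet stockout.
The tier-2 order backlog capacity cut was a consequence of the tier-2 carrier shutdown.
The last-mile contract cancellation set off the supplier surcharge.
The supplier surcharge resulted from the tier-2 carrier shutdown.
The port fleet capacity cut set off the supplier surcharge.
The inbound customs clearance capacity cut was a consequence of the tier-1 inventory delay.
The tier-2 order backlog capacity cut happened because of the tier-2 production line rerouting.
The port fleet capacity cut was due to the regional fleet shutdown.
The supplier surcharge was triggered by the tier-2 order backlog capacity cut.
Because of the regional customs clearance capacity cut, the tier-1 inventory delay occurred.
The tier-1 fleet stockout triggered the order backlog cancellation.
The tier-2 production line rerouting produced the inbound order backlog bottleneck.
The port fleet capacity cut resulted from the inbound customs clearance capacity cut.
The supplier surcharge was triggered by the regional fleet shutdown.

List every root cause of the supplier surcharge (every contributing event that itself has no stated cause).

Tracing upstream from the supplier surcharge: the supplier surcharge ← the tier-2 order backlog capacity cut ← the tier-2 production line rerouting.
A separate upstream branch: the supplier surcharge ← the last-mile contract cancellation.
A separate upstream branch: the supplier surcharge ← the port fleet capacity cut ← the inbound customs clearance capacity cut ← the tier-1 inventory delay ← the regional customs clearance capacity cut.
A separate upstream branch: the supplier surcharge ← the tier-2 carrier shutdown.
Each of those chain origins has no stated cause.

the last-mile contract cancellation, the regional customs clearance capacity cut, the tier-2 carrier shutdown, the tier-2 production line rerouting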